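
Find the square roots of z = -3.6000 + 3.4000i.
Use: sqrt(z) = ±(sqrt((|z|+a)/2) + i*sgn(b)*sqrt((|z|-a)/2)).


|z| = sqrt(12.96+11.56) = 4.9518
sqrt((|z|+a)/2) = sqrt((4.9518+(-3.6))/2) = sqrt(0.6759) = 0.8221
sqrt((|z|-a)/2) = sqrt((4.9518-(-3.6))/2) = sqrt(4.2759) = 2.0678

±(0.8221 + 2.0678i) i.e. 0.8221 + 2.0678i and -0.8221 - 2.0678i


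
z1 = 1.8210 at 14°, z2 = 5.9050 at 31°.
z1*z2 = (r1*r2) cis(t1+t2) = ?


r = 1.8210 * 5.9050 = 10.7530
theta = 14° + 31° = 45° = 45° (mod 360)

10.7530 cis(45°)


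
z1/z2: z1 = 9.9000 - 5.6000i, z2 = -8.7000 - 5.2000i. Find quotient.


Conjugate of z2 = -8.7000 + 5.2000i
Numerator: (9.9000 - 5.6000i)(-8.7000 + 5.2000i) = -57.0100 + 100.2000i
Denominator: (-8.7)^2 + (-5.2)^2 = 102.73
Result = (-57.0100 + 100.2000i)/102.73

-0.5549 + 0.9754i


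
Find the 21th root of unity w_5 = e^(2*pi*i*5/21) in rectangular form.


Angle = 360*5/21 = 85.7143°
a = cos(85.7143°) = 0.0747
b = sin(85.7143°) = 0.9972

0.0747 + 0.9972i


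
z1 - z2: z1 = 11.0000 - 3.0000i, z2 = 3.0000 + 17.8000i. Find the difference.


Real: 11 - 3 = 8
Imag: -3 - 17.8 = -20.8

8.0000 - 20.8000i


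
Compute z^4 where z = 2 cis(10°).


r^4 = 2^4 = 16
n*theta = 4*10° = 40° = 40° (mod 360)
a = 16*cos(40°) = 12.2567
b = 16*sin(40°) = 10.2846

16 cis(40°) = 12.2567 + 10.2846i


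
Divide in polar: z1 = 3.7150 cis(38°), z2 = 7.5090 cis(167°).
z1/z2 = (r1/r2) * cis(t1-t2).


r = 3.7150 / 7.5090 = 0.4947
theta = 38° - 167° = -129° = 231° (mod 360)

0.4947 cis(231°)


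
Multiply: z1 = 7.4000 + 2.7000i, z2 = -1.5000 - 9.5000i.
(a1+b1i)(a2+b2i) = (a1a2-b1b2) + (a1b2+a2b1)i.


Real = 7.4*(-1.5) - 2.7*(-9.5) = -11.1 - (-25.65) = 14.55
Imag = 7.4*(-9.5) - (1.5)*2.7 = -70.3 - (4.05) = -74.35

14.5500 - 74.3500i


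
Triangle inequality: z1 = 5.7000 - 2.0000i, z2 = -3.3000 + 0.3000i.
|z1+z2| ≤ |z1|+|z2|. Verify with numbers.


|z1| = sqrt(5.7^2 + (-2)^2) = sqrt(36.49) = 6.0407
|z2| = sqrt((-3.3)^2 + 0.3^2) = sqrt(10.98) = 3.3136
z1+z2 = 2.4000 - 1.7000i
|z1+z2| = sqrt(8.65) = 2.9411
|z1|+|z2| = 6.0407 + 3.3136 = 9.3543

|z1+z2| = 2.9411 ≤ |z1|+|z2| = 9.3543 (verified)


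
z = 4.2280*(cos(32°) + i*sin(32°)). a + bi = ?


a = 4.2280*cos(32°) = 4.2280*0.848048 = 3.5855
b = 4.2280*sin(32°) = 4.2280*0.52992 = 2.2405

3.5855 + 2.2405i


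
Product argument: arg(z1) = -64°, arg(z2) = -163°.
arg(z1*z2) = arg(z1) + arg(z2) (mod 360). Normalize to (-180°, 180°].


arg(z1*z2) = -64° - 163° = -227°
Normalized to (-180°, 180°]: 133°

133°


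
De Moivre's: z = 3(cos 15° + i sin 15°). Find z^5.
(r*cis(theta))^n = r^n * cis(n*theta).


r^5 = 3^5 = 243
n*theta = 5*15° = 75° = 75° (mod 360)
a = 243*cos(75°) = 62.8930
b = 243*sin(75°) = 234.7200

243 cis(75°) = 62.8930 + 234.7200i


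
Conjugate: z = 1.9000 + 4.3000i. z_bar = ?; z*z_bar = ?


z_bar = 1.9000 - 4.3000i
z*z_bar = 1.9^2 + 4.3^2 = 3.61 + 18.49 = 22.1

z_bar = 1.9000 - 4.3000i, z*z_bar = 22.1


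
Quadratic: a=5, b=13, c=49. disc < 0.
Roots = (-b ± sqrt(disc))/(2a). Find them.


disc = 13^2 - 4*5*49 = 169 - 980 = -811
sqrt(|disc|) = sqrt(811) = 28.4781
Real part = -13/(2*5) = -1.3000
Imag part = 28.4781/(2*5) = 2.8478

-1.3000 ± 2.8478i


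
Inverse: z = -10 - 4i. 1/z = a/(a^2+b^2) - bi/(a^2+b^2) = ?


|z|^2 = 100+16 = 116
1/z = (-10 + 4i)/116

1/z = -0.0862 + 0.0345i


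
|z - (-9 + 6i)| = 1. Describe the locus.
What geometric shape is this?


|z - z0| = r is a circle with center z0 and radius r.
Center = (-9, 6), radius = 1

Circle with center (-9, 6) and radius 1


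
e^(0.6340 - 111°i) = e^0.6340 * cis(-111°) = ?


e^0.6340 = 1.8851
cos(-111°) = -0.3584
sin(-111°) = -0.9336
Real = 1.8851*(-0.3584) = -0.6756
Imag = 1.8851*(-0.9336) = -1.7599

-0.6756 - 1.7599i


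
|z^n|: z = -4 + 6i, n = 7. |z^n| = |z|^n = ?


|z| = sqrt(16+36) = sqrt(52) = 7.2111
|z^7| = |z|^7 = (sqrt(52))^7 = 52^3 * sqrt(52) = 140608*sqrt(52)

|z^7| = 140608*sqrt(52) ≈ 1013938.7075


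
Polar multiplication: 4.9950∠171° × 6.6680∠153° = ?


r = 4.9950 * 6.6680 = 33.3067
theta = 171° + 153° = 324° = 324° (mod 360)

33.3067 cis(324°)


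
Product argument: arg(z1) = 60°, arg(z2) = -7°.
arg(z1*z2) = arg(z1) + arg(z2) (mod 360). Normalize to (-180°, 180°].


arg(z1*z2) = 60° - 7° = 53°
Normalized to (-180°, 180°]: 53°

53°


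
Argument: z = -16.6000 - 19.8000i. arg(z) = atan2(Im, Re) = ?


Re = -16.6, Im = -19.8
arg = atan2(-19.8, -16.6) = -129.9759 degrees

arg(z) = -129.9759 degrees


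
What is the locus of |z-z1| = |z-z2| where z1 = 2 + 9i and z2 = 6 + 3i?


Equal distances means the locus is the perpendicular bisector of z1 and z2.
Midpoint = ((2+6)/2, (9+3)/2) = (4.0000, 6.0000)

Perpendicular bisector through (4.0000, 6.0000)


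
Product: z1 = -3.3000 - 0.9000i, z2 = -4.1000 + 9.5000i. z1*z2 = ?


Real = -3.3*(-4.1) - (-0.9)*9.5 = 13.53 - (-8.55) = 22.08
Imag = -3.3*9.5 - (4.1)*(-0.9) = -31.35 + 3.69 = -27.66

22.0800 - 27.6600i


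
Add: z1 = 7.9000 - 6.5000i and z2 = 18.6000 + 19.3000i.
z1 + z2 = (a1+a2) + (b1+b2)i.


Real: 7.9 + 18.6 = 26.5
Imag: -6.5 + 19.3 = 12.8

26.5000 + 12.8000i


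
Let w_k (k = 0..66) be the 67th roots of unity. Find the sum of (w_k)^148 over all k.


The roots are w_k = w^k with w = e^(2*pi*i/67), and (w^k)^148 = (w^148)^k.
So S = 1 + u + u^2 + ... + u^(66) with u = w^148.
148 = 2*67 + 14, so 148 is not a multiple of 67: u = (w^67)^2 * w^14 = w^14 ≠ 1 (w is a primitive 67th root), while u^67 = (w^67)^148 = 1.
Geometric series: S = (1 - u^67)/(1 - u) = (1 - 1)/(1 - u) = 0

S = 0


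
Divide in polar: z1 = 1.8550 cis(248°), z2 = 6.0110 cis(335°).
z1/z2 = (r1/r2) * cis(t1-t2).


r = 1.8550 / 6.0110 = 0.3086
theta = 248° - 335° = -87° = 273° (mod 360)

0.3086 cis(273°)


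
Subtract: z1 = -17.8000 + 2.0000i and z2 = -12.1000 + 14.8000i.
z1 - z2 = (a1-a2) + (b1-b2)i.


Real: -17.8 + 12.1 = -5.7
Imag: 2 - 14.8 = -12.8

-5.7000 - 12.8000i


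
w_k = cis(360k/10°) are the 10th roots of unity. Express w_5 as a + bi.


Angle = 360*5/10 = 180°
a = cos(180°) = -1.0000
b = sin(180°) = 0

-1.0000 + 0i


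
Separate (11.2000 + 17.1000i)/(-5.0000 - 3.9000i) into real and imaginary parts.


Multiply by conjugate: (11.2000 + 17.1000i)(-5.0000 + 3.9000i) / ((-5)^2 + (-3.9)^2)
Numerator real = 11.2*(-5) + 17.1*(-3.9) = -122.69
Numerator imag = 17.1*(-5) - 11.2*(-3.9) = -41.82
Denominator = 40.21
Re(z) = -122.69/40.21 = -3.0512
Im(z) = -41.82/40.21 = -1.0400

Re(z) = -3.0512, Im(z) = -1.0400


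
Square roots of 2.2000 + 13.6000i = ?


|z| = sqrt(4.84+184.96) = 13.7768
sqrt((|z|+a)/2) = sqrt((13.7768+2.2)/2) = sqrt(7.9884) = 2.8264
sqrt((|z|-a)/2) = sqrt((13.7768-2.2)/2) = sqrt(5.7884) = 2.4059

±(2.8264 + 2.4059i) i.e. 2.8264 + 2.4059i and -2.8264 - 2.4059i


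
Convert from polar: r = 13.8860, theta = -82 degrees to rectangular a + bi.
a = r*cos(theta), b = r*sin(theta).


a = 13.8860*cos(-82°) = 13.8860*0.139173 = 1.9326
b = 13.8860*sin(-82°) = 13.8860*(-0.99027) = -13.7509

1.9326 - 13.7509i


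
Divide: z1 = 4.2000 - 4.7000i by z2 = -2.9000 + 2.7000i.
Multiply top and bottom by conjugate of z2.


Conjugate of z2 = -2.9000 - 2.7000i
Numerator: (4.2000 - 4.7000i)(-2.9000 - 2.7000i) = -24.8700 + 2.2900i
Denominator: (-2.9)^2 + 2.7^2 = 15.7
Result = (-24.8700 + 2.2900i)/15.7

-1.5841 + 0.1459i


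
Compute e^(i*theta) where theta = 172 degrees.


cos(172°) = -0.9903
sin(172°) = 0.1392

e^(i*172°) = -0.9903 + 0.1392i


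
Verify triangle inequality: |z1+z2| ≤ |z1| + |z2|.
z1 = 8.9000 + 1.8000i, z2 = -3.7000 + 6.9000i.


|z1| = sqrt(8.9^2 + 1.8^2) = sqrt(82.45) = 9.0802
|z2| = sqrt((-3.7)^2 + 6.9^2) = sqrt(61.3) = 7.8294
z1+z2 = 5.2000 + 8.7000i
|z1+z2| = sqrt(102.73) = 10.1356
|z1|+|z2| = 9.0802 + 7.8294 = 16.9096

|z1+z2| = 10.1356 ≤ |z1|+|z2| = 16.9096 (verified)


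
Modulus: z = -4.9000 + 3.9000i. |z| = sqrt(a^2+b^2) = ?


|z| = sqrt((-4.9)^2 + 3.9^2) = sqrt(24.01 + 15.21) = sqrt(39.22) = 6.2626

|z| = 6.2626


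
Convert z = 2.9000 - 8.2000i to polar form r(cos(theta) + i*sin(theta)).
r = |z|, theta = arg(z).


r = sqrt(8.41+67.24) = sqrt(75.65) = 8.6977
theta = atan2(-8.2, 2.9) = -70.5234 degrees

r = 8.6977, theta = -70.5234 degrees


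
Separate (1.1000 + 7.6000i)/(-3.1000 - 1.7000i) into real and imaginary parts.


Multiply by conjugate: (1.1000 + 7.6000i)(-3.1000 + 1.7000i) / ((-3.1)^2 + (-1.7)^2)
Numerator real = 1.1*(-3.1) + 7.6*(-1.7) = -16.33
Numerator imag = 7.6*(-3.1) - 1.1*(-1.7) = -21.69
Denominator = 12.5
Re(z) = -16.33/12.5 = -1.3064
Im(z) = -21.69/12.5 = -1.7352

Re(z) = -1.3064, Im(z) = -1.7352


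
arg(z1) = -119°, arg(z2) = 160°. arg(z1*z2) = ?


arg(z1*z2) = -119° + 160° = 41°
Normalized to (-180°, 180°]: 41°

41°


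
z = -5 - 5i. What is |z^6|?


|z| = sqrt(25+25) = sqrt(50) = 7.0711
|z^6| = |z|^6 = (sqrt(50))^6 = 50^3 = 125000

|z^6| = 125000


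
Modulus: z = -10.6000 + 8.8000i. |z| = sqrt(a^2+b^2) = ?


|z| = sqrt((-10.6)^2 + 8.8^2) = sqrt(112.36 + 77.44) = sqrt(189.8) = 13.7768

|z| = 13.7768


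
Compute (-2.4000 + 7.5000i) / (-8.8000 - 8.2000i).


Conjugate of z2 = -8.8000 + 8.2000i
Numerator: (-2.4000 + 7.5000i)(-8.8000 + 8.2000i) = -40.3800 - 85.6800i
Denominator: (-8.8)^2 + (-8.2)^2 = 144.68
Result = (-40.3800 - 85.6800i)/144.68

-0.2791 - 0.5922i


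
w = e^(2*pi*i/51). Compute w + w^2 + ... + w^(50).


With w = e^(2*pi*i/51), all 51 of the 51th roots of unity w^0 = 1, w, ..., w^(50) sum to 0: 1 + w + ... + w^(50) = (1 - w^51)/(1 - w) = 0 since w^51 = 1, w ≠ 1.
Removing the root 1: w + w^2 + ... + w^(50) = 0 - 1 = -1

Sum = -1


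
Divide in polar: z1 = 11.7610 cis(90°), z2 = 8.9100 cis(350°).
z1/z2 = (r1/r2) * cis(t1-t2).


r = 11.7610 / 8.9100 = 1.3200
theta = 90° - 350° = -260° = 100° (mod 360)

1.3200 cis(100°)


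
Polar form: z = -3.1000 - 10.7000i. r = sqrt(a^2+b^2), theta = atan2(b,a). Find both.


r = sqrt(9.61+114.49) = sqrt(124.1) = 11.1400
theta = atan2(-10.7, -3.1) = -106.1573 degrees

r = 11.1400, theta = -106.1573 degrees


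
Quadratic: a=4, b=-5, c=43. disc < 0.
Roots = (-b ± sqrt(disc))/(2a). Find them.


disc = (-5)^2 - 4*4*43 = 25 - 688 = -663
sqrt(|disc|) = sqrt(663) = 25.7488
Real part = 5/(2*4) = 0.6250
Imag part = 25.7488/(2*4) = 3.2186

0.6250 ± 3.2186i


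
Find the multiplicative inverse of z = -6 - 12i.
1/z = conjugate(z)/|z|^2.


|z|^2 = 36+144 = 180
1/z = (-6 + 12i)/180

1/z = -0.0333 + 0.0667i


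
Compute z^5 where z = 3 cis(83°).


r^5 = 3^5 = 243
n*theta = 5*83° = 415° = 55° (mod 360)
a = 243*cos(55°) = 139.3791
b = 243*sin(55°) = 199.0539

243 cis(55°) = 139.3791 + 199.0539i


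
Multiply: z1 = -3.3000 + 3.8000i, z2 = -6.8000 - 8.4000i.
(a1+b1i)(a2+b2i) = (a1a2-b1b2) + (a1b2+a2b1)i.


Real = -3.3*(-6.8) - 3.8*(-8.4) = 22.44 - (-31.92) = 54.36
Imag = -3.3*(-8.4) - (6.8)*3.8 = 27.72 - (25.84) = 1.88

54.3600 + 1.8800i


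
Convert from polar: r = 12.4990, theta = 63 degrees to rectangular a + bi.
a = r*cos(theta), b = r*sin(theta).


a = 12.4990*cos(63°) = 12.4990*0.45399 = 5.6744
b = 12.4990*sin(63°) = 12.4990*0.89101 = 11.1367

5.6744 + 11.1367i


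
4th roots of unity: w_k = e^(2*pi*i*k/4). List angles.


The 4th roots of unity are cis(360k/4°) for k=0..3
Angle step = 360/4 = 90°
Primitive root: cis(90°)
Primitive root = 0 + 1.0000i

4 roots at angles: 0°, 90°, 180°, 270°


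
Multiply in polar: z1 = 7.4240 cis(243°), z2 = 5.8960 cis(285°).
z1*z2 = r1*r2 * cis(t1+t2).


r = 7.4240 * 5.8960 = 43.7719
theta = 243° + 285° = 528° = 168° (mod 360)

43.7719 cis(168°)


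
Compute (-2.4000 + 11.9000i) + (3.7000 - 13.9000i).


Real: -2.4 + 3.7 = 1.3
Imag: 11.9 - 13.9 = -2

1.3000 - 2.0000i


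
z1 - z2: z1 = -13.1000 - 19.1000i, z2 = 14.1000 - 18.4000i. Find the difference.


Real: -13.1 - 14.1 = -27.2
Imag: -19.1 + 18.4 = -0.7

-27.2000 - 0.7000i


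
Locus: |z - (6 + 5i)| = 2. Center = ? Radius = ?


|z - z0| = r is a circle with center z0 and radius r.
Center = (6, 5), radius = 2

Circle with center (6, 5) and radius 2


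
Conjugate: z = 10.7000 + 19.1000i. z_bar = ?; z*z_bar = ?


z_bar = 10.7000 - 19.1000i
z*z_bar = 10.7^2 + 19.1^2 = 114.49 + 364.81 = 479.3

z_bar = 10.7000 - 19.1000i, z*z_bar = 479.3


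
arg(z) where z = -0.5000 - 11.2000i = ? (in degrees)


Re = -0.5, Im = -11.2
arg = atan2(-11.2, -0.5) = -92.5562 degrees

arg(z) = -92.5562 degrees


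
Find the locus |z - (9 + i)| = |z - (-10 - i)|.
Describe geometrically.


Equal distances means the locus is the perpendicular bisector of z1 and z2.
Midpoint = ((9+(-10))/2, (1+(-1))/2) = (-0.5000, 0)

Perpendicular bisector through (-0.5000, 0)


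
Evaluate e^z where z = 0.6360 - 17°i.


e^0.6360 = 1.8889
cos(-17°) = 0.9563
sin(-17°) = -0.2924
Real = 1.8889*0.9563 = 1.8064
Imag = 1.8889*(-0.2924) = -0.5523

1.8064 - 0.5523i


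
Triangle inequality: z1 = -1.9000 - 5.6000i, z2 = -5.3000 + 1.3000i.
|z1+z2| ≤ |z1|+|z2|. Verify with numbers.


|z1| = sqrt((-1.9)^2 + (-5.6)^2) = sqrt(34.97) = 5.9135
|z2| = sqrt((-5.3)^2 + 1.3^2) = sqrt(29.78) = 5.4571
z1+z2 = -7.2000 - 4.3000i
|z1+z2| = sqrt(70.33) = 8.3863
|z1|+|z2| = 5.9135 + 5.4571 = 11.3706

|z1+z2| = 8.3863 ≤ |z1|+|z2| = 11.3706 (verified)


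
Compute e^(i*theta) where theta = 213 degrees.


cos(213°) = -0.8387
sin(213°) = -0.5446

e^(i*213°) = -0.8387 - 0.5446i


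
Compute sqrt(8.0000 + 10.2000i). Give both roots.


|z| = sqrt(64+104.04) = 12.9630
sqrt((|z|+a)/2) = sqrt((12.9630+8)/2) = sqrt(10.4815) = 3.2375
sqrt((|z|-a)/2) = sqrt((12.9630-8)/2) = sqrt(2.4815) = 1.5753

±(3.2375 + 1.5753i) i.e. 3.2375 + 1.5753i and -3.2375 - 1.5753i


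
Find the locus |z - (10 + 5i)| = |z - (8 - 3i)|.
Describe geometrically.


Equal distances means the locus is the perpendicular bisector of z1 and z2.
Midpoint = ((10+8)/2, (5+(-3))/2) = (9.0000, 1.0000)

Perpendicular bisector through (9.0000, 1.0000)


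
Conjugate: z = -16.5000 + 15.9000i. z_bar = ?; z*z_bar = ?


z_bar = -16.5000 - 15.9000i
z*z_bar = (-16.5)^2 + 15.9^2 = 272.25 + 252.81 = 525.06

z_bar = -16.5000 - 15.9000i, z*z_bar = 525.06


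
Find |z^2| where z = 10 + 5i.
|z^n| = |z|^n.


|z| = sqrt(100+25) = sqrt(125) = 11.1803
|z^2| = |z|^2 = (sqrt(125))^2 = 125

|z^2| = 125


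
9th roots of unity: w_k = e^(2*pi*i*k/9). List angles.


The 9th roots of unity are cis(360k/9°) for k=0..8
Angle step = 360/9 = 40°
Primitive root: cis(40°)
Primitive root = 0.7660 + 0.6428i

9 roots at angles: 0°, 40°, 80°, 120°, 160°, 200°, 240°, 280°, 320°


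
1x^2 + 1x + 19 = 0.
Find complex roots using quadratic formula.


disc = 1^2 - 4*1*19 = 1 - 76 = -75
sqrt(|disc|) = sqrt(75) = 8.6603
Real part = -1/(2*1) = -0.5000
Imag part = 8.6603/(2*1) = 4.3301

-0.5000 ± 4.3301i


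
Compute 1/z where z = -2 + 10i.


|z|^2 = 4+100 = 104
1/z = (-2 - 10i)/104

1/z = -0.0192 - 0.0962i


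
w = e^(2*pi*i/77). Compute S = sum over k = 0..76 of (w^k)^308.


The roots are w_k = w^k with w = e^(2*pi*i/77), and (w^k)^308 = (w^308)^k.
So S = 1 + u + u^2 + ... + u^(76) with u = w^308.
308 = 4*77 + 0, so 308 is a multiple of 77 and u = (w^77)^4 = 1.
Every one of the 77 terms equals 1: S = 77

S = 77


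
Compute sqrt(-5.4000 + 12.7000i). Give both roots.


|z| = sqrt(29.16+161.29) = 13.8004
sqrt((|z|+a)/2) = sqrt((13.8004+(-5.4))/2) = sqrt(4.2002) = 2.0494
sqrt((|z|-a)/2) = sqrt((13.8004-(-5.4))/2) = sqrt(9.6002) = 3.0984

±(2.0494 + 3.0984i) i.e. 2.0494 + 3.0984i and -2.0494 - 3.0984i


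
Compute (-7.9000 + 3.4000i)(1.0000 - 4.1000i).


Real = -7.9*1 - 3.4*(-4.1) = -7.9 - (-13.94) = 6.04
Imag = -7.9*(-4.1) + 1*3.4 = 32.39 + 3.4 = 35.79

6.0400 + 35.7900i


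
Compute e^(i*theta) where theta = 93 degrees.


cos(93°) = -0.0523
sin(93°) = 0.9986

e^(i*93°) = -0.0523 + 0.9986i


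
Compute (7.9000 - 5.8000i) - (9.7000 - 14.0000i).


Real: 7.9 - 9.7 = -1.8
Imag: -5.8 + 14 = 8.2

-1.8000 + 8.2000i


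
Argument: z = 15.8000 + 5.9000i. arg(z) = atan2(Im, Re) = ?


Re = 15.8, Im = 5.9
arg = atan2(5.9, 15.8) = 20.4765 degrees

arg(z) = 20.4765 degrees


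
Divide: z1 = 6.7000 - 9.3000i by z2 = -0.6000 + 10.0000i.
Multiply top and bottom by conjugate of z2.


Conjugate of z2 = -0.6000 - 10.0000i
Numerator: (6.7000 - 9.3000i)(-0.6000 - 10.0000i) = -97.0200 - 61.4200i
Denominator: (-0.6)^2 + 10^2 = 100.36
Result = (-97.0200 - 61.4200i)/100.36

-0.9667 - 0.6120i


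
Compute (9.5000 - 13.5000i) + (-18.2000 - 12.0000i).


Real: 9.5 - 18.2 = -8.7
Imag: -13.5 - 12 = -25.5

-8.7000 - 25.5000i


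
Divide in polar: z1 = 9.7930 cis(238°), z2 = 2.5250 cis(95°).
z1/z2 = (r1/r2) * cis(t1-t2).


r = 9.7930 / 2.5250 = 3.8784
theta = 238° - 95° = 143° = 143° (mod 360)

3.8784 cis(143°)


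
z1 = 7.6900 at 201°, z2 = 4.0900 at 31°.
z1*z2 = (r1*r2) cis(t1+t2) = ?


r = 7.6900 * 4.0900 = 31.4521
theta = 201° + 31° = 232° = 232° (mod 360)

31.4521 cis(232°)


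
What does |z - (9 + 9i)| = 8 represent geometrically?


|z - z0| = r is a circle with center z0 and radius r.
Center = (9, 9), radius = 8

Circle with center (9, 9) and radius 8


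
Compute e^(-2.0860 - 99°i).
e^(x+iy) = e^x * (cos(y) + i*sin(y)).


e^-2.0860 = 0.1242
cos(-99°) = -0.1564
sin(-99°) = -0.9877
Real = 0.1242*(-0.1564) = -0.0194
Imag = 0.1242*(-0.9877) = -0.1227

-0.0194 - 0.1227i


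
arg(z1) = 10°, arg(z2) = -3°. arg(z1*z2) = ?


arg(z1*z2) = 10° - 3° = 7°
Normalized to (-180°, 180°]: 7°

7°


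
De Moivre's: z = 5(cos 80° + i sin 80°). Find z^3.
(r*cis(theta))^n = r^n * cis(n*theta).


r^3 = 5^3 = 125
n*theta = 3*80° = 240° = 240° (mod 360)
a = 125*cos(240°) = -62.5000
b = 125*sin(240°) = -108.2532

125 cis(240°) = -62.5000 - 108.2532i


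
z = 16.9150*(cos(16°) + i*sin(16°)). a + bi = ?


a = 16.9150*cos(16°) = 16.9150*0.96126 = 16.2597
b = 16.9150*sin(16°) = 16.9150*0.275637 = 4.6624

16.2597 + 4.6624i


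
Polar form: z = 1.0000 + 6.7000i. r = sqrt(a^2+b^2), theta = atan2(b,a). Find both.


r = sqrt(1+44.89) = sqrt(45.89) = 6.7742
theta = atan2(6.7, 1) = 81.5111 degrees

r = 6.7742, theta = 81.5111 degrees


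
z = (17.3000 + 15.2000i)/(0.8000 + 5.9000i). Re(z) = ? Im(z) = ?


Multiply by conjugate: (17.3000 + 15.2000i)(0.8000 - 5.9000i) / (0.8^2 + 5.9^2)
Numerator real = 17.3*0.8 + 15.2*5.9 = 103.52
Numerator imag = 15.2*0.8 - 17.3*5.9 = -89.91
Denominator = 35.45
Re(z) = 103.52/35.45 = 2.9202
Im(z) = -89.91/35.45 = -2.5362

Re(z) = 2.9202, Im(z) = -2.5362


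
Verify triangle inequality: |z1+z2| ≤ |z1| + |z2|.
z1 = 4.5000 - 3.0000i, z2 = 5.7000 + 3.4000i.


|z1| = sqrt(4.5^2 + (-3)^2) = sqrt(29.25) = 5.4083
|z2| = sqrt(5.7^2 + 3.4^2) = sqrt(44.05) = 6.6370
z1+z2 = 10.2000 + 0.4000i
|z1+z2| = sqrt(104.2) = 10.2078
|z1|+|z2| = 5.4083 + 6.6370 = 12.0453

|z1+z2| = 10.2078 ≤ |z1|+|z2| = 12.0453 (verified)


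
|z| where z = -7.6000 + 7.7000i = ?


|z| = sqrt((-7.6)^2 + 7.7^2) = sqrt(57.76 + 59.29) = sqrt(117.05) = 10.8190

|z| = 10.8190


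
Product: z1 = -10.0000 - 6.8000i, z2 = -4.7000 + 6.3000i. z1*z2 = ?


Real = -10*(-4.7) - (-6.8)*6.3 = 47 - (-42.84) = 89.84
Imag = -10*6.3 - (4.7)*(-6.8) = -63 + 31.96 = -31.04

89.8400 - 31.0400i


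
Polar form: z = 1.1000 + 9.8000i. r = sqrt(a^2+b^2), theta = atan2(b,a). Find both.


r = sqrt(1.21+96.04) = sqrt(97.25) = 9.8615
theta = atan2(9.8, 1.1) = 83.5956 degrees

r = 9.8615, theta = 83.5956 degrees


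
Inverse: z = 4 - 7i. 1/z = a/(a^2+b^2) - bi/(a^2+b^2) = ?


|z|^2 = 16+49 = 65
1/z = (4 + 7i)/65

1/z = 0.0615 + 0.1077i


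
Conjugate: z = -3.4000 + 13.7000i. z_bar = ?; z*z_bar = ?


z_bar = -3.4000 - 13.7000i
z*z_bar = (-3.4)^2 + 13.7^2 = 11.56 + 187.69 = 199.25

z_bar = -3.4000 - 13.7000i, z*z_bar = 199.25


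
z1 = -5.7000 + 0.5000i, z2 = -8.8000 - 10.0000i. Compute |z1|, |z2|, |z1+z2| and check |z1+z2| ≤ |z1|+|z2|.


|z1| = sqrt((-5.7)^2 + 0.5^2) = sqrt(32.74) = 5.7219
|z2| = sqrt((-8.8)^2 + (-10)^2) = sqrt(177.44) = 13.3207
z1+z2 = -14.5000 - 9.5000i
|z1+z2| = sqrt(300.5) = 17.3349
|z1|+|z2| = 5.7219 + 13.3207 = 19.0426

|z1+z2| = 17.3349 ≤ |z1|+|z2| = 19.0426 (verified)


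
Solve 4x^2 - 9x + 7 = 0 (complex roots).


disc = (-9)^2 - 4*4*7 = 81 - 112 = -31
sqrt(|disc|) = sqrt(31) = 5.5678
Real part = 9/(2*4) = 1.1250
Imag part = 5.5678/(2*4) = 0.6960

1.1250 ± 0.6960i


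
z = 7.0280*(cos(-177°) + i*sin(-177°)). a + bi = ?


a = 7.0280*cos(-177°) = 7.0280*(-0.99863) = -7.0184
b = 7.0280*sin(-177°) = 7.0280*(-0.05234) = -0.3678

-7.0184 - 0.3678i


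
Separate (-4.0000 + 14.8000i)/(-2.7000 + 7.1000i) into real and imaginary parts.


Multiply by conjugate: (-4.0000 + 14.8000i)(-2.7000 - 7.1000i) / ((-2.7)^2 + 7.1^2)
Numerator real = -4*(-2.7) + 14.8*7.1 = 115.88
Numerator imag = 14.8*(-2.7) - (-4)*7.1 = -11.56
Denominator = 57.7
Re(z) = 115.88/57.7 = 2.0083
Im(z) = -11.56/57.7 = -0.2003

Re(z) = 2.0083, Im(z) = -0.2003


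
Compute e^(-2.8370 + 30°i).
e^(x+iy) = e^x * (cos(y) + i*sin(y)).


e^-2.8370 = 0.058601
cos(30°) = 0.86603
sin(30°) = 0.5
Real = 0.058601*0.86603 = 0.0508
Imag = 0.058601*0.5 = 0.0293

0.0508 + 0.0293i


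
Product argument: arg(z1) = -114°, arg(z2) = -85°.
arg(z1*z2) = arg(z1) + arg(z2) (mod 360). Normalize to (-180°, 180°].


arg(z1*z2) = -114° - 85° = -199°
Normalized to (-180°, 180°]: 161°

161°


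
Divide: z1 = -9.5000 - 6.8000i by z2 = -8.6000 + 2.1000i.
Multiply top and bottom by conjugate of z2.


Conjugate of z2 = -8.6000 - 2.1000i
Numerator: (-9.5000 - 6.8000i)(-8.6000 - 2.1000i) = 67.4200 + 78.4300i
Denominator: (-8.6)^2 + 2.1^2 = 78.37
Result = (67.4200 + 78.4300i)/78.37

0.8603 + 1.0008i


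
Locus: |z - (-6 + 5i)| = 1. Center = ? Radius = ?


|z - z0| = r is a circle with center z0 and radius r.
Center = (-6, 5), radius = 1

Circle with center (-6, 5) and radius 1


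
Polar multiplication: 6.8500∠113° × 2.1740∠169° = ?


r = 6.8500 * 2.1740 = 14.8919
theta = 113° + 169° = 282° = 282° (mod 360)

14.8919 cis(282°)


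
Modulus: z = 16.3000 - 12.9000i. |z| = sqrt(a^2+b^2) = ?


|z| = sqrt(16.3^2 + (-12.9)^2) = sqrt(265.69 + 166.41) = sqrt(432.1) = 20.7870

|z| = 20.7870


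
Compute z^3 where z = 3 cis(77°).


r^3 = 3^3 = 27
n*theta = 3*77° = 231° = 231° (mod 360)
a = 27*cos(231°) = -16.9917
b = 27*sin(231°) = -20.9829

27 cis(231°) = -16.9917 - 20.9829i


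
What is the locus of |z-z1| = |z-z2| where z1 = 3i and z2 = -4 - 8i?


Equal distances means the locus is the perpendicular bisector of z1 and z2.
Midpoint = ((0+(-4))/2, (3+(-8))/2) = (-2.0000, -2.5000)

Perpendicular bisector through (-2.0000, -2.5000)


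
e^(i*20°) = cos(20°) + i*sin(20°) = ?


cos(20°) = 0.9397
sin(20°) = 0.3420

e^(i*20°) = 0.9397 + 0.3420i


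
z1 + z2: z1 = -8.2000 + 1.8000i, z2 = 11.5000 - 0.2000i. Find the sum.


Real: -8.2 + 11.5 = 3.3
Imag: 1.8 - 0.2 = 1.6

3.3000 + 1.6000i


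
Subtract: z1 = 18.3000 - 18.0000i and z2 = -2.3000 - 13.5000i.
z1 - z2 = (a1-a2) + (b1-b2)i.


Real: 18.3 + 2.3 = 20.6
Imag: -18 + 13.5 = -4.5

20.6000 - 4.5000i


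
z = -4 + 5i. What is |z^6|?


|z| = sqrt(16+25) = sqrt(41) = 6.4031
|z^6| = |z|^6 = (sqrt(41))^6 = 41^3 = 68921

|z^6| = 68921


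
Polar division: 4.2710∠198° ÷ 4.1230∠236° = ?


r = 4.2710 / 4.1230 = 1.0359
theta = 198° - 236° = -38° = 322° (mod 360)

1.0359 cis(322°)


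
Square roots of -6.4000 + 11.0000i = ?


|z| = sqrt(40.96+121) = 12.7264
sqrt((|z|+a)/2) = sqrt((12.7264+(-6.4))/2) = sqrt(3.1632) = 1.7785
sqrt((|z|-a)/2) = sqrt((12.7264-(-6.4))/2) = sqrt(9.5632) = 3.0924

±(1.7785 + 3.0924i) i.e. 1.7785 + 3.0924i and -1.7785 - 3.0924i


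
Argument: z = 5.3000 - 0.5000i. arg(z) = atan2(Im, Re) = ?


Re = 5.3, Im = -0.5
arg = atan2(-0.5, 5.3) = -5.3893 degrees

arg(z) = -5.3893 degrees


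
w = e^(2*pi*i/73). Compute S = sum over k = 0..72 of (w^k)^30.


The roots are w_k = w^k with w = e^(2*pi*i/73), and (w^k)^30 = (w^30)^k.
So S = 1 + u + u^2 + ... + u^(72) with u = w^30.
30 = 0*73 + 30, so 30 is not a multiple of 73: u = w^30 ≠ 1 (w is a primitive 73th root), while u^73 = (w^73)^30 = 1.
Geometric series: S = (1 - u^73)/(1 - u) = (1 - 1)/(1 - u) = 0

S = 0


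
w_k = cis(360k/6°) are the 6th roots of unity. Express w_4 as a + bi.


Angle = 360*4/6 = 240°
a = cos(240°) = -0.5000
b = sin(240°) = -0.8660

-0.5000 - 0.8660i


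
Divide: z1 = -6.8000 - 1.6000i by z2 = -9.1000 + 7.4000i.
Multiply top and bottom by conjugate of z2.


Conjugate of z2 = -9.1000 - 7.4000i
Numerator: (-6.8000 - 1.6000i)(-9.1000 - 7.4000i) = 50.0400 + 64.8800i
Denominator: (-9.1)^2 + 7.4^2 = 137.57
Result = (50.0400 + 64.8800i)/137.57

0.3637 + 0.4716i


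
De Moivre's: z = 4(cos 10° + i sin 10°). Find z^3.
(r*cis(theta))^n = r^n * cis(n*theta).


r^3 = 4^3 = 64
n*theta = 3*10° = 30° = 30° (mod 360)
a = 64*cos(30°) = 55.4256
b = 64*sin(30°) = 32.0000

64 cis(30°) = 55.4256 + 32.0000i


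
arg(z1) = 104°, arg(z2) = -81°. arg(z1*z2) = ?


arg(z1*z2) = 104° - 81° = 23°
Normalized to (-180°, 180°]: 23°

23°


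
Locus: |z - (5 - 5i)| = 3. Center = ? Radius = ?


|z - z0| = r is a circle with center z0 and radius r.
Center = (5, -5), radius = 3

Circle with center (5, -5) and radius 3


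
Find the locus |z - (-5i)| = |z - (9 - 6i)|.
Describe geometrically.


Equal distances means the locus is the perpendicular bisector of z1 and z2.
Midpoint = ((0+9)/2, (-5+(-6))/2) = (4.5000, -5.5000)

Perpendicular bisector through (4.5000, -5.5000)


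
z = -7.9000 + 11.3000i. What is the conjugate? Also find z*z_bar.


z_bar = -7.9000 - 11.3000i
z*z_bar = (-7.9)^2 + 11.3^2 = 62.41 + 127.69 = 190.1

z_bar = -7.9000 - 11.3000i, z*z_bar = 190.1


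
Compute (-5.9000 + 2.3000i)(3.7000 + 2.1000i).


Real = -5.9*3.7 - 2.3*2.1 = -21.83 - 4.83 = -26.66
Imag = -5.9*2.1 + 3.7*2.3 = -12.39 + 8.51 = -3.88

-26.6600 - 3.8800i


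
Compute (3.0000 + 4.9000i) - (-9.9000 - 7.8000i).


Real: 3 + 9.9 = 12.9
Imag: 4.9 + 7.8 = 12.7

12.9000 + 12.7000i


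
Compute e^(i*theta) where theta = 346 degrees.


cos(346°) = 0.9703
sin(346°) = -0.2419

e^(i*346°) = 0.9703 - 0.2419i


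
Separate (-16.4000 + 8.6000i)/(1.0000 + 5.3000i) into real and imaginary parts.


Multiply by conjugate: (-16.4000 + 8.6000i)(1.0000 - 5.3000i) / (1^2 + 5.3^2)
Numerator real = -16.4*1 + 8.6*5.3 = 29.18
Numerator imag = 8.6*1 - (-16.4)*5.3 = 95.52
Denominator = 29.09
Re(z) = 29.18/29.09 = 1.0031
Im(z) = 95.52/29.09 = 3.2836

Re(z) = 1.0031, Im(z) = 3.2836


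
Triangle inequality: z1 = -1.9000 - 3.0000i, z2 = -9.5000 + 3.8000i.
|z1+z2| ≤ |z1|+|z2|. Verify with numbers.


|z1| = sqrt((-1.9)^2 + (-3)^2) = sqrt(12.61) = 3.5511
|z2| = sqrt((-9.5)^2 + 3.8^2) = sqrt(104.69) = 10.2318
z1+z2 = -11.4000 + 0.8000i
|z1+z2| = sqrt(130.6) = 11.4280
|z1|+|z2| = 3.5511 + 10.2318 = 13.7829

|z1+z2| = 11.4280 ≤ |z1|+|z2| = 13.7829 (verified)


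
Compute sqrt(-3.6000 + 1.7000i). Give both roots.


|z| = sqrt(12.96+2.89) = 3.9812
sqrt((|z|+a)/2) = sqrt((3.9812+(-3.6))/2) = sqrt(0.1906) = 0.4366
sqrt((|z|-a)/2) = sqrt((3.9812-(-3.6))/2) = sqrt(3.7906) = 1.9469

±(0.4366 + 1.9469i) i.e. 0.4366 + 1.9469i and -0.4366 - 1.9469i


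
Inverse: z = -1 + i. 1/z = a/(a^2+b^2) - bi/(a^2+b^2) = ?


|z|^2 = 1+1 = 2
1/z = (-1 - 1i)/2

1/z = -0.5000 - 0.5000i


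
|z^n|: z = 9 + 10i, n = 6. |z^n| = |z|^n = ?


|z| = sqrt(81+100) = sqrt(181) = 13.4536
|z^6| = |z|^6 = (sqrt(181))^6 = 181^3 = 5929741

|z^6| = 5929741


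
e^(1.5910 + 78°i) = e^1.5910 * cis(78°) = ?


e^1.5910 = 4.9087
cos(78°) = 0.20791
sin(78°) = 0.97815
Real = 4.9087*0.20791 = 1.0206
Imag = 4.9087*0.97815 = 4.8014

1.0206 + 4.8014i


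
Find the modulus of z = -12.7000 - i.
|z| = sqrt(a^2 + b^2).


|z| = sqrt((-12.7)^2 + (-1)^2) = sqrt(161.29 + 1) = sqrt(162.29) = 12.7393

|z| = 12.7393


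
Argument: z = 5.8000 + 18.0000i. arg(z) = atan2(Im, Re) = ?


Re = 5.8, Im = 18
arg = atan2(18, 5.8) = 72.1399 degrees

arg(z) = 72.1399 degrees


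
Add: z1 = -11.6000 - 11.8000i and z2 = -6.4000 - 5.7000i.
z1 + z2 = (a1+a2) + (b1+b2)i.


Real: -11.6 - 6.4 = -18
Imag: -11.8 - 5.7 = -17.5

-18.0000 - 17.5000i


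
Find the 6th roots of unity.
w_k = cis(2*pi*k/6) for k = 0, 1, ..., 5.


The 6th roots of unity are cis(360k/6°) for k=0..5
Angle step = 360/6 = 60°
Primitive root: cis(60°)
Primitive root = 0.5000 + 0.8660i

6 roots at angles: 0°, 60°, 120°, 180°, 240°, 300°


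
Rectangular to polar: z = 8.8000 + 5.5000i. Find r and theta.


r = sqrt(77.44+30.25) = sqrt(107.69) = 10.3774
theta = atan2(5.5, 8.8) = 32.0054 degrees

r = 10.3774, theta = 32.0054 degrees


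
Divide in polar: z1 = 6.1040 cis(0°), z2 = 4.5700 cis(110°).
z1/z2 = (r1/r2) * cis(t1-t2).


r = 6.1040 / 4.5700 = 1.3357
theta = 0° - 110° = -110° = 250° (mod 360)

1.3357 cis(250°)


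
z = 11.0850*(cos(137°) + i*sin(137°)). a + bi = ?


a = 11.0850*cos(137°) = 11.0850*(-0.731354) = -8.1071
b = 11.0850*sin(137°) = 11.0850*0.682 = 7.5600

-8.1071 + 7.5600i


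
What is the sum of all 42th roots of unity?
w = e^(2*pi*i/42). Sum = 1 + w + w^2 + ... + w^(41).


The sum of all 42th roots of unity is 0.
Geometric series: (1 - w^42)/(1 - w) = (1-1)/(1-w) = 0 since w^42 = 1, w ≠ 1.
Alternatively: coefficient of z^41 in z^42 - 1 is 0.

0


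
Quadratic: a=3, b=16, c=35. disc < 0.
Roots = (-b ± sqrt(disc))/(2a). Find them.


disc = 16^2 - 4*3*35 = 256 - 420 = -164
sqrt(|disc|) = sqrt(164) = 12.8062
Real part = -16/(2*3) = -2.6667
Imag part = 12.8062/(2*3) = 2.1344

-2.6667 ± 2.1344i


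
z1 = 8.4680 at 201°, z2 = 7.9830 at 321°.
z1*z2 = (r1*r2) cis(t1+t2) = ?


r = 8.4680 * 7.9830 = 67.6000
theta = 201° + 321° = 522° = 162° (mod 360)

67.6000 cis(162°)


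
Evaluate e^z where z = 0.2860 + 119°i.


e^0.2860 = 1.3311
cos(119°) = -0.4848
sin(119°) = 0.8746
Real = 1.3311*(-0.4848) = -0.6453
Imag = 1.3311*0.8746 = 1.1642

-0.6453 + 1.1642i


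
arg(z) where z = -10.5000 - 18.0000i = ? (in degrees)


Re = -10.5, Im = -18
arg = atan2(-18, -10.5) = -120.2564 degrees

arg(z) = -120.2564 degrees


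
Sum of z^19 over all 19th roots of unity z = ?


The roots are w_k = w^k with w = e^(2*pi*i/19), and (w^k)^19 = (w^19)^k.
So S = 1 + u + u^2 + ... + u^(18) with u = w^19.
19 = 1*19 + 0, so 19 is a multiple of 19 and u = (w^19)^1 = 1.
Every one of the 19 terms equals 1: S = 19

S = 19


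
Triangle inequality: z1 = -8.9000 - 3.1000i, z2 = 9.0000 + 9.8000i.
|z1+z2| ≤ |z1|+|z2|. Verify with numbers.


|z1| = sqrt((-8.9)^2 + (-3.1)^2) = sqrt(88.82) = 9.4244
|z2| = sqrt(9^2 + 9.8^2) = sqrt(177.04) = 13.3056
z1+z2 = 0.1000 + 6.7000i
|z1+z2| = sqrt(44.9) = 6.7007
|z1|+|z2| = 9.4244 + 13.3056 = 22.7300

|z1+z2| = 6.7007 ≤ |z1|+|z2| = 22.7300 (verified)


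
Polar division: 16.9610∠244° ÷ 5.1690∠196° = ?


r = 16.9610 / 5.1690 = 3.2813
theta = 244° - 196° = 48° = 48° (mod 360)

3.2813 cis(48°)


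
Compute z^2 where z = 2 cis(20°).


r^2 = 2^2 = 4
n*theta = 2*20° = 40° = 40° (mod 360)
a = 4*cos(40°) = 3.0642
b = 4*sin(40°) = 2.5712

4 cis(40°) = 3.0642 + 2.5712i


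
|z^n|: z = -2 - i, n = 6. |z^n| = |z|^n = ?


|z| = sqrt(4+1) = sqrt(5) = 2.2361
|z^6| = |z|^6 = (sqrt(5))^6 = 5^3 = 125

|z^6| = 125


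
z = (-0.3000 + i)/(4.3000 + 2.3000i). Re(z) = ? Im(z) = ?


Multiply by conjugate: (-0.3000 + i)(4.3000 - 2.3000i) / (4.3^2 + 2.3^2)
Numerator real = -0.3*4.3 + 1*2.3 = 1.01
Numerator imag = 1*4.3 - (-0.3)*2.3 = 4.99
Denominator = 23.78
Re(z) = 1.01/23.78 = 0.0425
Im(z) = 4.99/23.78 = 0.2098

Re(z) = 0.0425, Im(z) = 0.2098


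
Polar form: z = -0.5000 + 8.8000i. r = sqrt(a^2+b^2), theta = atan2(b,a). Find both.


r = sqrt(0.25+77.44) = sqrt(77.69) = 8.8142
theta = atan2(8.8, -0.5) = 93.2519 degrees

r = 8.8142, theta = 93.2519 degrees


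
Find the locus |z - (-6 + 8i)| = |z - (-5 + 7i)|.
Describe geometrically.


Equal distances means the locus is the perpendicular bisector of z1 and z2.
Midpoint = ((-6+(-5))/2, (8+7)/2) = (-5.5000, 7.5000)

Perpendicular bisector through (-5.5000, 7.5000)


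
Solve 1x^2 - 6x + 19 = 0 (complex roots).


disc = (-6)^2 - 4*1*19 = 36 - 76 = -40
sqrt(|disc|) = sqrt(40) = 6.3246
Real part = 6/(2*1) = 3.0000
Imag part = 6.3246/(2*1) = 3.1623

3.0000 ± 3.1623i


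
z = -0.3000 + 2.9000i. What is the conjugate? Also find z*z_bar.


z_bar = -0.3000 - 2.9000i
z*z_bar = (-0.3)^2 + 2.9^2 = 0.09 + 8.41 = 8.5

z_bar = -0.3000 - 2.9000i, z*z_bar = 8.5


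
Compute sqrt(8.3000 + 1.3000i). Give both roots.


|z| = sqrt(68.89+1.69) = 8.4012
sqrt((|z|+a)/2) = sqrt((8.4012+8.3)/2) = sqrt(8.3506) = 2.8897
sqrt((|z|-a)/2) = sqrt((8.4012-8.3)/2) = sqrt(0.0506) = 0.2249

±(2.8897 + 0.2249i) i.e. 2.8897 + 0.2249i and -2.8897 - 0.2249i


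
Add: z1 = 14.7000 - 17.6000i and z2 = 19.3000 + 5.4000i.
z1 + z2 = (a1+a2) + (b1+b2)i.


Real: 14.7 + 19.3 = 34
Imag: -17.6 + 5.4 = -12.2

34.0000 - 12.2000i


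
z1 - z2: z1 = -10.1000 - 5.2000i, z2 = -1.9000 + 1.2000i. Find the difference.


Real: -10.1 + 1.9 = -8.2
Imag: -5.2 - 1.2 = -6.4

-8.2000 - 6.4000i


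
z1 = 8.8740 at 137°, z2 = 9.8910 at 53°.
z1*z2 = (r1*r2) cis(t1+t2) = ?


r = 8.8740 * 9.8910 = 87.7727
theta = 137° + 53° = 190° = 190° (mod 360)

87.7727 cis(190°)


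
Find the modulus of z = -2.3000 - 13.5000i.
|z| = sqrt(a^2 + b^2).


|z| = sqrt((-2.3)^2 + (-13.5)^2) = sqrt(5.29 + 182.25) = sqrt(187.54) = 13.6945

|z| = 13.6945


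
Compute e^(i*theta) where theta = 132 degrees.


cos(132°) = -0.6691
sin(132°) = 0.7431

e^(i*132°) = -0.6691 + 0.7431i


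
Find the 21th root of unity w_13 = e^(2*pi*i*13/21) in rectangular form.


Angle = 360*13/21 = 222.8571°
a = cos(222.8571°) = -0.7331
b = sin(222.8571°) = -0.6802

-0.7331 - 0.6802i


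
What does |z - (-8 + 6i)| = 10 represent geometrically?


|z - z0| = r is a circle with center z0 and radius r.
Center = (-8, 6), radius = 10

Circle with center (-8, 6) and radius 10


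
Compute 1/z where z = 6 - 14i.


|z|^2 = 36+196 = 232
1/z = (6 + 14i)/232

1/z = 0.0259 + 0.0603i


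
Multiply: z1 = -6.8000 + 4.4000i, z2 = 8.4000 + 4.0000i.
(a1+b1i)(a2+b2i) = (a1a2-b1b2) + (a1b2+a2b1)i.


Real = -6.8*8.4 - 4.4*4 = -57.12 - 17.6 = -74.72
Imag = -6.8*4 + 8.4*4.4 = -27.2 + 36.96 = 9.76

-74.7200 + 9.7600i


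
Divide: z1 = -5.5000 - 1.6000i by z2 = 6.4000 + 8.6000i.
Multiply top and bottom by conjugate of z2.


Conjugate of z2 = 6.4000 - 8.6000i
Numerator: (-5.5000 - 1.6000i)(6.4000 - 8.6000i) = -48.9600 + 37.0600i
Denominator: 6.4^2 + 8.6^2 = 114.92
Result = (-48.9600 + 37.0600i)/114.92

-0.4260 + 0.3225i


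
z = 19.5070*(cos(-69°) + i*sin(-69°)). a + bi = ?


a = 19.5070*cos(-69°) = 19.5070*0.35837 = 6.9907
b = 19.5070*sin(-69°) = 19.5070*(-0.9335804) = -18.2114

6.9907 - 18.2114i


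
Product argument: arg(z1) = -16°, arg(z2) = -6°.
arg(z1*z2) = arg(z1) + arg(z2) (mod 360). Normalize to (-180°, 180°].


arg(z1*z2) = -16° - 6° = -22°
Normalized to (-180°, 180°]: -22°

-22°


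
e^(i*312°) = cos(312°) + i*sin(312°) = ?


cos(312°) = 0.6691
sin(312°) = -0.7431

e^(i*312°) = 0.6691 - 0.7431i


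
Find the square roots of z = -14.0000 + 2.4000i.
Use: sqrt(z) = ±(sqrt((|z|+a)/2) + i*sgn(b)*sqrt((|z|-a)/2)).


|z| = sqrt(196+5.76) = 14.2042
sqrt((|z|+a)/2) = sqrt((14.2042+(-14))/2) = sqrt(0.1021) = 0.3196
sqrt((|z|-a)/2) = sqrt((14.2042-(-14))/2) = sqrt(14.1021) = 3.7553

±(0.3196 + 3.7553i) i.e. 0.3196 + 3.7553i and -0.3196 - 3.7553i


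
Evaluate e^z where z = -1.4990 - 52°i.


e^-1.4990 = 0.2234
cos(-52°) = 0.6157
sin(-52°) = -0.788
Real = 0.2234*0.6157 = 0.1375
Imag = 0.2234*(-0.788) = -0.1760

0.1375 - 0.1760i


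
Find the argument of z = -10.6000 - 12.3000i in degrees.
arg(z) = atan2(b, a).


Re = -10.6, Im = -12.3
arg = atan2(-12.3, -10.6) = -130.7544 degrees

arg(z) = -130.7544 degrees


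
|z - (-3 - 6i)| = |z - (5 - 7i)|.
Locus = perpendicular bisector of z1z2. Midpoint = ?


Equal distances means the locus is the perpendicular bisector of z1 and z2.
Midpoint = ((-3+5)/2, (-6+(-7))/2) = (1.0000, -6.5000)

Perpendicular bisector through (1.0000, -6.5000)


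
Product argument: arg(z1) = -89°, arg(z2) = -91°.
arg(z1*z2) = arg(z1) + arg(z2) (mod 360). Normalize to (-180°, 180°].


arg(z1*z2) = -89° - 91° = -180°
Normalized to (-180°, 180°]: 180°

180°


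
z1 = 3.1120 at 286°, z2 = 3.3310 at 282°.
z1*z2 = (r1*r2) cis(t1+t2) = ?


r = 3.1120 * 3.3310 = 10.3661
theta = 286° + 282° = 568° = 208° (mod 360)

10.3661 cis(208°)


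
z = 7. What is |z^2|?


|z| = sqrt(49+0) = sqrt(49) = 7
|z^2| = |z|^2 = 7^2 = 49

|z^2| = 49


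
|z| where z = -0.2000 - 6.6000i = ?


|z| = sqrt((-0.2)^2 + (-6.6)^2) = sqrt(0.04 + 43.56) = sqrt(43.6) = 6.6030

|z| = 6.6030


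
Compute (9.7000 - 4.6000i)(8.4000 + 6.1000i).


Real = 9.7*8.4 - (-4.6)*6.1 = 81.48 - (-28.06) = 109.54
Imag = 9.7*6.1 + 8.4*(-4.6) = 59.17 - (38.64) = 20.53

109.5400 + 20.5300i


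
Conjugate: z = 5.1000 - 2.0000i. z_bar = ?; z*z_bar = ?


z_bar = 5.1000 + 2.0000i
z*z_bar = 5.1^2 + (-2)^2 = 26.01 + 4 = 30.01

z_bar = 5.1000 + 2.0000i, z*z_bar = 30.01


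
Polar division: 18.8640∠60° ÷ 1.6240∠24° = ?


r = 18.8640 / 1.6240 = 11.6158
theta = 60° - 24° = 36° = 36° (mod 360)

11.6158 cis(36°)


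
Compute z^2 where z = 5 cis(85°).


r^2 = 5^2 = 25
n*theta = 2*85° = 170° = 170° (mod 360)
a = 25*cos(170°) = -24.6202
b = 25*sin(170°) = 4.3412

25 cis(170°) = -24.6202 + 4.3412i


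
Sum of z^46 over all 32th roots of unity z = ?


The roots are w_k = w^k with w = e^(2*pi*i/32), and (w^k)^46 = (w^46)^k.
So S = 1 + u + u^2 + ... + u^(31) with u = w^46.
46 = 1*32 + 14, so 46 is not a multiple of 32: u = (w^32)^1 * w^14 = w^14 ≠ 1 (w is a primitive 32th root), while u^32 = (w^32)^46 = 1.
Geometric series: S = (1 - u^32)/(1 - u) = (1 - 1)/(1 - u) = 0

S = 0


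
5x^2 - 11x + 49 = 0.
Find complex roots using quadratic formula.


disc = (-11)^2 - 4*5*49 = 121 - 980 = -859
sqrt(|disc|) = sqrt(859) = 29.3087
Real part = 11/(2*5) = 1.1000
Imag part = 29.3087/(2*5) = 2.9309

1.1000 ± 2.9309i


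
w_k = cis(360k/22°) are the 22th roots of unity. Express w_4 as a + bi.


Angle = 360*4/22 = 65.4545°
a = cos(65.4545°) = 0.4154
b = sin(65.4545°) = 0.9096

0.4154 + 0.9096i


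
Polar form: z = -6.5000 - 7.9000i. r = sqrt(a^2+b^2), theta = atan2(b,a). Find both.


r = sqrt(42.25+62.41) = sqrt(104.66) = 10.2303
theta = atan2(-7.9, -6.5) = -129.4470 degrees

r = 10.2303, theta = -129.4470 degrees


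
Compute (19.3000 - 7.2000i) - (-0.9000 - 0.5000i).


Real: 19.3 + 0.9 = 20.2
Imag: -7.2 + 0.5 = -6.7

20.2000 - 6.7000i


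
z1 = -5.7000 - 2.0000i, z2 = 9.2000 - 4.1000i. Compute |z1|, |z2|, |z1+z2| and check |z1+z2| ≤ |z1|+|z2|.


|z1| = sqrt((-5.7)^2 + (-2)^2) = sqrt(36.49) = 6.0407
|z2| = sqrt(9.2^2 + (-4.1)^2) = sqrt(101.45) = 10.0722
z1+z2 = 3.5000 - 6.1000i
|z1+z2| = sqrt(49.46) = 7.0328
|z1|+|z2| = 6.0407 + 10.0722 = 16.1129

|z1+z2| = 7.0328 ≤ |z1|+|z2| = 16.1129 (verified)


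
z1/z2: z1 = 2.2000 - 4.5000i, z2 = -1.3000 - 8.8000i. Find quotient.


Conjugate of z2 = -1.3000 + 8.8000i
Numerator: (2.2000 - 4.5000i)(-1.3000 + 8.8000i) = 36.7400 + 25.2100i
Denominator: (-1.3)^2 + (-8.8)^2 = 79.13
Result = (36.7400 + 25.2100i)/79.13

0.4643 + 0.3186i
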